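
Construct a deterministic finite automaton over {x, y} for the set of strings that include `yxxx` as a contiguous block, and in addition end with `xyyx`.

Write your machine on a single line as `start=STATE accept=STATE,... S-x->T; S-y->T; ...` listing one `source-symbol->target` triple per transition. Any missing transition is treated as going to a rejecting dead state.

Build one automaton per condition and run them in lockstep. The first has 5 states tracking whether and how much of `yxxx` has been seen; the second has 5 states tracking how much of the suffix `xyyx` has currently been matched. A product state is a pair (one from each), accepting exactly when both do.
13 states suffice.
          x    y  
>  S0     S1   S2 
   S1     S1   S3 
   S2     S4   S2 
   S3     S4   S5 
   S4     S6   S3 
   S5     S7   S2 
   S6     S8   S3 
   S7     S6   S3 
   S8     S8   S9 
   S9     S8  S10 
   S10   S11  S12 
 * S11    S8   S9 
   S12    S8  S12 
(> = start, * = accepting)

start=S0; accept=S11; S0-x->S1; S0-y->S2; S1-x->S1; S1-y->S3; S2-x->S4; S2-y->S2; S3-x->S4; S3-y->S5; S4-x->S6; S4-y->S3; S5-x->S7; S5-y->S2; S6-x->S8; S6-y->S3; S7-x->S6; S7-y->S3; S8-x->S8; S8-y->S9; S9-x->S8; S9-y->S10; S10-x->S11; S10-y->S12; S11-x->S8; S11-y->S9; S12-x->S8; S12-y->S12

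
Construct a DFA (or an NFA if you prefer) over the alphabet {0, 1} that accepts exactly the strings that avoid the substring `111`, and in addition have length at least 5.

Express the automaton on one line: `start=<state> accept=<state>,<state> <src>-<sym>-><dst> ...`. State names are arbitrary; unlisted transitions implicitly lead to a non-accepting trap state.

start=q0 accept=q13,q14,q15 q0-0->q1 q0-1->q2 q1-0->q3 q1-1->q4 q2-0->q3 q2-1->q5 q3-0->q6 q3-1->q7 q4-0->q6 q4-1->q8 q5-0->q6 q5-1->q9 q6-0->q10 q6-1->q11 q7-0->q10 q7-1->q12 q8-0->q10 q8-1->q9 q9-0->q9 q9-1->q9 q10-0->q13 q10-1->q14 q11-0->q13 q11-1->q15 q12-0->q13 q12-1->q9 q13-0->q13 q13-1->q14 q14-0->q13 q14-1->q15 q15-0->q13 q15-1->q9

Run two small machines in parallel and take their product. The first has 4 states tracking partial matches of the forbidden pattern `111`; the second has 7 states tracking the input length, saturating at 6. A product state is a pair (one from each), accepting exactly when both do. Equivalent product states are then merged.
With 16 states:
          0    1  
>  q0     q1   q2 
   q1     q3   q4 
   q2     q3   q5 
   q3     q6   q7 
   q4     q6   q8 
   q5     q6   q9 
   q6    q10  q11 
   q7    q10  q12 
   q8    q10   q9 
   q9     q9   q9 
   q10   q13  q14 
   q11   q13  q15 
   q12   q13   q9 
 * q13   q13  q14 
 * q14   q13  q15 
 * q15   q13   q9 
(> = start, * = accepting)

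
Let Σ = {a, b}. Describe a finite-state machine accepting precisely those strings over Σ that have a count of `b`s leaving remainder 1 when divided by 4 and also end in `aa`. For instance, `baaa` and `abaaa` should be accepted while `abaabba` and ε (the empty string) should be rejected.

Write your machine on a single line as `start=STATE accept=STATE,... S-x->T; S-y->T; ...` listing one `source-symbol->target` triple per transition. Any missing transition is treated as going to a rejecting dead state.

start=S0; accept=S6; S0-a->S1; S0-b->S2; S1-a->S3; S1-b->S2; S2-a->S4; S2-b->S5; S3-a->S3; S3-b->S2; S4-a->S6; S4-b->S5; S5-a->S7; S5-b->S8; S6-a->S6; S6-b->S5; S7-a->S9; S7-b->S8; S8-a->S10; S8-b->S0; S9-a->S9; S9-b->S8; S10-a->S11; S10-b->S0; S11-a->S11; S11-b->S0

Handle the two conditions separately and then intersect. The first has 4 states tracking the count of `b`s modulo 4; the second has 3 states tracking how much of the suffix `aa` has currently been matched. A product state is a pair (one from each), accepting exactly when both do.
          a    b  
>  S0     S1   S2 
   S1     S3   S2 
   S2     S4   S5 
   S3     S3   S2 
   S4     S6   S5 
   S5     S7   S8 
 * S6     S6   S5 
   S7     S9   S8 
   S8    S10   S0 
   S9     S9   S8 
   S10   S11   S0 
   S11   S11   S0 
(> = start, * = accepting)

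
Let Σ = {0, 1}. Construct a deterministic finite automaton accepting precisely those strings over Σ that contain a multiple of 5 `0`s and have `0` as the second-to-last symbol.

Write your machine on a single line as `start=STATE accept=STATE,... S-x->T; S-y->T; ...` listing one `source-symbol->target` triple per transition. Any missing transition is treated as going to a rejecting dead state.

Handle the two conditions separately and then intersect. One (5 states) tracks the count of `0`s modulo 5; the other (7 states) tracks the last 2 symbols read. Each combined state is a pair, one component from each; accept when both components accept. Minimizing collapses redundant product states.
A 9-state machine:
        0   1  
>  S0   S1  S0 
   S1   S2  S1 
   S2   S3  S2 
   S3   S4  S3 
   S4   S5  S6 
 * S5   S1  S7 
   S6   S8  S6 
 * S7   S1  S0 
   S8   S1  S7 
(> = start, * = accepting)

start=S0; accept=S5,S7; S0-0->S1; S0-1->S0; S1-0->S2; S1-1->S1; S2-0->S3; S2-1->S2; S3-0->S4; S3-1->S3; S4-0->S5; S4-1->S6; S5-0->S1; S5-1->S7; S6-0->S8; S6-1->S6; S7-0->S1; S7-1->S0; S8-0->S1; S8-1->S7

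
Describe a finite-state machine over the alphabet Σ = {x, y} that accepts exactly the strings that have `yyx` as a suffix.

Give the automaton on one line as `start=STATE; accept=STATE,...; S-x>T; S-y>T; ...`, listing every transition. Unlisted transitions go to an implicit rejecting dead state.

Remember how much of `yyx` the current input suffix matches. State A means no match yet; B means the last symbol is `y`; C means the last 2 symbols are `yy`; D means the last 3 symbols are `yyx`. Only D accepts. On a mismatch, fall back to the longest proper suffix that is still a prefix of `yyx`.
A 4-state machine:
       x  y 
>  A   A  B 
   B   A  C 
   C   D  C 
 * D   A  B 
(> = start, * = accepting)

start=A; accept=D; A-x>A; A-y>B; B-x>A; B-y>C; C-x>D; C-y>C; D-x>A; D-y>B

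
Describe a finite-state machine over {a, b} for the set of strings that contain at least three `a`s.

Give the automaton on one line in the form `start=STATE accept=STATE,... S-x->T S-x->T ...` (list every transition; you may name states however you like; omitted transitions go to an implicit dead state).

Count `a`s, saturating at 4: states q0 through q3 mean 0 through 3 `a`s seen; q4 means more than 3. Each `a` increments (capped at q4); other symbols loop. Accept from {q3, q4}.
A 5-state machine:
        a   b  
>  q0   q1  q0 
   q1   q2  q1 
   q2   q3  q2 
 * q3   q4  q3 
 * q4   q4  q4 
(> = start, * = accepting)

start=q0 accept=q3,q4 q0-a->q1 q0-b->q0 q1-a->q2 q1-b->q1 q2-a->q3 q2-b->q2 q3-a->q4 q3-b->q3 q4-a->q4 q4-b->q4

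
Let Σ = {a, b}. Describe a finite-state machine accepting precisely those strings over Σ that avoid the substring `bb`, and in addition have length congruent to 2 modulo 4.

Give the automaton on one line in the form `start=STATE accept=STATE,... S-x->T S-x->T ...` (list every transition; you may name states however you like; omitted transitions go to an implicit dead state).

Build one automaton per condition and run them in lockstep. One (3 states) tracks partial matches of the forbidden pattern `bb`; the other (4 states) tracks the input length modulo 4. Each combined state is a pair, one component from each; accept when both components accept. After merging equivalent states the machine shrinks.
        a   b  
>  s0   s1  s2 
   s1   s3  s4 
   s2   s3  s5 
 * s3   s6  s7 
 * s4   s6  s5 
   s5   s5  s5 
   s6   s0  s8 
   s7   s0  s5 
   s8   s1  s5 
(> = start, * = accepting)

start=s0 accept=s3,s4 s0-a->s1 s0-b->s2 s1-a->s3 s1-b->s4 s2-a->s3 s2-b->s5 s3-a->s6 s3-b->s7 s4-a->s6 s4-b->s5 s5-a->s5 s5-b->s5 s6-a->s0 s6-b->s8 s7-a->s0 s7-b->s5 s8-a->s1 s8-b->s5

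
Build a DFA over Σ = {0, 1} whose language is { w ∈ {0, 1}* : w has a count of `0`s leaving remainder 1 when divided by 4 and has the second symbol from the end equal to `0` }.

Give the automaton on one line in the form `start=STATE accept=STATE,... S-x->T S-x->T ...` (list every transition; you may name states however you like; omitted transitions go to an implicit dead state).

start=S0 accept=S3,S7 S0-0->S1 S0-1->S0 S1-0->S2 S1-1->S3 S2-0->S4 S2-1->S2 S3-0->S2 S3-1->S5 S4-0->S6 S4-1->S4 S5-0->S2 S5-1->S5 S6-0->S7 S6-1->S0 S7-0->S2 S7-1->S3

Build one automaton per condition and run them in lockstep. One (4 states) tracks the count of `0`s modulo 4; the other (7 states) tracks the last 2 symbols read. Each combined state is a pair, one component from each; accept when both components accept. Minimizing collapses redundant product states.
An 8-state machine:
        0   1  
>  S0   S1  S0 
   S1   S2  S3 
   S2   S4  S2 
 * S3   S2  S5 
   S4   S6  S4 
   S5   S2  S5 
   S6   S7  S0 
 * S7   S2  S3 
(> = start, * = accepting)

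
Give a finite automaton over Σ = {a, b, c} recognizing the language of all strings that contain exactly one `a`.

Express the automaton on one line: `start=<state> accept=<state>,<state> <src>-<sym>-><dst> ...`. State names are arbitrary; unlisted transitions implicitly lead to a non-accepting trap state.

Count `a`s, saturating at 2: state s0 means no `a` yet, s1 means one `a` seen, s2 means more than one. Each `a` increments (capped at s2); other symbols loop. Accept from {s1}.
3 states suffice.
        a   b   c  
>  s0   s1  s0  s0 
 * s1   s2  s1  s1 
   s2   s2  s2  s2 
(> = start, * = accepting)

start=s0 accept=s1 s0-a->s1 s0-b->s0 s0-c->s0 s1-a->s2 s1-b->s1 s1-c->s1 s2-a->s2 s2-b->s2 s2-c->s2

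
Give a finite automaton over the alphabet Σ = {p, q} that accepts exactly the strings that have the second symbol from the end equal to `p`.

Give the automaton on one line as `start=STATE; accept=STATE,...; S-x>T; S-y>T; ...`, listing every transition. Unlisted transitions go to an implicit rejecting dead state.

A DFA must remember the last 2 symbols (since which symbol is second-to-last isn't known until the input ends). Use one state per possible window of the last ≤2 symbols; accept from those whose window starts with `p`.
With 7 states:
        p   q  
>  S0   S1  S2 
   S1   S3  S4 
   S2   S5  S6 
 * S3   S3  S4 
 * S4   S5  S6 
   S5   S3  S4 
   S6   S5  S6 
(> = start, * = accepting)

start=S0; accept=S3,S4; S0-p>S1; S0-q>S2; S1-p>S3; S1-q>S4; S2-p>S5; S2-q>S6; S3-p>S3; S3-q>S4; S4-p>S5; S4-q>S6; S5-p>S3; S5-q>S4; S6-p>S5; S6-q>S6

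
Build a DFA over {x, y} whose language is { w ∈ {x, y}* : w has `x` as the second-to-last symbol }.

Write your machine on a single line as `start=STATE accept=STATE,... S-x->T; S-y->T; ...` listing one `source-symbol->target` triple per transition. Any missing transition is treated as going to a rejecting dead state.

Because acceptance depends on a position counted from the end, the machine has to buffer the most recent 2 symbols. Make each state the string of the last up-to-2 symbols read; on input `x` shift the window left and append `x`. Accept when the buffered window has length 2 and begins with `x`.
A 7-state machine:
        x   y  
>  s0   s1  s2 
   s1   s3  s4 
   s2   s5  s6 
 * s3   s3  s4 
 * s4   s5  s6 
   s5   s3  s4 
   s6   s5  s6 
(> = start, * = accepting)

start=s0; accept=s3,s4; s0-x->s1; s0-y->s2; s1-x->s3; s1-y->s4; s2-x->s5; s2-y->s6; s3-x->s3; s3-y->s4; s4-x->s5; s4-y->s6; s5-x->s3; s5-y->s4; s6-x->s5; s6-y->s6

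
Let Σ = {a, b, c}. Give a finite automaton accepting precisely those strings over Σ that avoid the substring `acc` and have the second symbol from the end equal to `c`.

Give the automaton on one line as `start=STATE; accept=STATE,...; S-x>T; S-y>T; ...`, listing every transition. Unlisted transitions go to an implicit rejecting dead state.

start=q0; accept=q10,q11,q12; q0-a>q1; q0-b>q2; q0-c>q3; q1-a>q4; q1-b>q5; q1-c>q6; q2-a>q7; q2-b>q8; q2-c>q9; q3-a>q10; q3-b>q11; q3-c>q12; q4-a>q4; q4-b>q5; q4-c>q6; q5-a>q7; q5-b>q8; q5-c>q9; q6-a>q10; q6-b>q11; q6-c>q13; q7-a>q4; q7-b>q5; q7-c>q6; q8-a>q7; q8-b>q8; q8-c>q9; q9-a>q10; q9-b>q11; q9-c>q12; q10-a>q4; q10-b>q5; q10-c>q6; q11-a>q7; q11-b>q8; q11-c>q9; q12-a>q10; q12-b>q11; q12-c>q12; q13-a>q14; q13-b>q15; q13-c>q13; q14-a>q16; q14-b>q17; q14-c>q18; q15-a>q19; q15-b>q20; q15-c>q21; q16-a>q16; q16-b>q17; q16-c>q18; q17-a>q19; q17-b>q20; q17-c>q21; q18-a>q14; q18-b>q15; q18-c>q13; q19-a>q16; q19-b>q17; q19-c>q18; q20-a>q19; q20-b>q20; q20-c>q21; q21-a>q14; q21-b>q15; q21-c>q13

Build one automaton per condition and run them in lockstep. One (4 states) tracks partial matches of the forbidden pattern `acc`; the other (13 states) tracks the last 2 symbols read. Each combined state is a pair, one component from each; accept when both components accept.
          a    b    c  
>  q0     q1   q2   q3 
   q1     q4   q5   q6 
   q2     q7   q8   q9 
   q3    q10  q11  q12 
   q4     q4   q5   q6 
   q5     q7   q8   q9 
   q6    q10  q11  q13 
   q7     q4   q5   q6 
   q8     q7   q8   q9 
   q9    q10  q11  q12 
 * q10    q4   q5   q6 
 * q11    q7   q8   q9 
 * q12   q10  q11  q12 
   q13   q14  q15  q13 
   q14   q16  q17  q18 
   q15   q19  q20  q21 
   q16   q16  q17  q18 
   q17   q19  q20  q21 
   q18   q14  q15  q13 
   q19   q16  q17  q18 
   q20   q19  q20  q21 
   q21   q14  q15  q13 
(> = start, * = accepting)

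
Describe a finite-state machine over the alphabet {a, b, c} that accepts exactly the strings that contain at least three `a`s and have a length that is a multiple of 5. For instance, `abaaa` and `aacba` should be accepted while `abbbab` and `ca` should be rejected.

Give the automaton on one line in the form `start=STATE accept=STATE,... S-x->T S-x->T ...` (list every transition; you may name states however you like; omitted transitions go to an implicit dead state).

start=q0 accept=q14 q0-a->q1 q0-b->q2 q0-c->q2 q1-a->q3 q1-b->q4 q1-c->q4 q2-a->q4 q2-b->q5 q2-c->q5 q3-a->q6 q3-b->q7 q3-c->q7 q4-a->q7 q4-b->q8 q4-c->q8 q5-a->q8 q5-b->q9 q5-c->q9 q6-a->q10 q6-b->q10 q6-c->q10 q7-a->q10 q7-b->q11 q7-c->q11 q8-a->q11 q8-b->q12 q8-c->q12 q9-a->q12 q9-b->q13 q9-c->q13 q10-a->q14 q10-b->q14 q10-c->q14 q11-a->q14 q11-b->q15 q11-c->q15 q12-a->q15 q12-b->q16 q12-c->q16 q13-a->q16 q13-b->q0 q13-c->q0 q14-a->q17 q14-b->q17 q14-c->q17 q15-a->q17 q15-b->q18 q15-c->q18 q16-a->q18 q16-b->q1 q16-c->q1 q17-a->q19 q17-b->q19 q17-c->q19 q18-a->q19 q18-b->q3 q18-c->q3 q19-a->q6 q19-b->q6 q19-c->q6

Run two small machines in parallel and take their product. The first has 5 states tracking the count of `a`s, saturating at 4; the second has 5 states tracking the input length modulo 5. A product state is a pair (one from each), accepting exactly when both do. Equivalent product states are then merged.
          a    b    c  
>  q0     q1   q2   q2 
   q1     q3   q4   q4 
   q2     q4   q5   q5 
   q3     q6   q7   q7 
   q4     q7   q8   q8 
   q5     q8   q9   q9 
   q6    q10  q10  q10 
   q7    q10  q11  q11 
   q8    q11  q12  q12 
   q9    q12  q13  q13 
   q10   q14  q14  q14 
   q11   q14  q15  q15 
   q12   q15  q16  q16 
   q13   q16   q0   q0 
 * q14   q17  q17  q17 
   q15   q17  q18  q18 
   q16   q18   q1   q1 
   q17   q19  q19  q19 
   q18   q19   q3   q3 
   q19    q6   q6   q6 
(> = start, * = accepting)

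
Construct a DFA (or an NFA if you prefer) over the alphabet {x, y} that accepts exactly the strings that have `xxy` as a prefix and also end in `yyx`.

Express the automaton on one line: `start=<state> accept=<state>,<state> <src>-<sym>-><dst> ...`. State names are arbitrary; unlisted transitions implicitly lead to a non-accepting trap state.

start=A accept=H A-x->B A-y->C B-x->D B-y->C C-x->C C-y->C D-x->C D-y->E E-x->F E-y->G F-x->F F-y->E G-x->H G-y->G H-x->F H-y->E

Build one automaton per condition and run them in lockstep. The first has 5 states tracking whether the input so far still matches the prefix `xxy`; the second has 4 states tracking how much of the suffix `yyx` has currently been matched. A product state is a pair (one from each), accepting exactly when both do. After merging equivalent states the machine shrinks.
       x  y 
>  A   B  C 
   B   D  C 
   C   C  C 
   D   C  E 
   E   F  G 
   F   F  E 
   G   H  G 
 * H   F  E 
(> = start, * = accepting)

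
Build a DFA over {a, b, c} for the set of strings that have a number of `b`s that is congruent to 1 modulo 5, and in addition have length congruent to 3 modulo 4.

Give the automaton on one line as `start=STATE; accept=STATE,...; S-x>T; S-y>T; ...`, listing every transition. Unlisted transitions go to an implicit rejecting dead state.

Handle the two conditions separately and then intersect. One (5 states) tracks the count of `b`s modulo 5; the other (4 states) tracks the input length modulo 4. Each combined state is a pair, one component from each; accept when both components accept.
20 states suffice.
          a    b    c  
>  q0     q1   q2   q1 
   q1     q3   q4   q3 
   q2     q4   q5   q4 
   q3     q6   q7   q6 
   q4     q7   q8   q7 
   q5     q8   q9   q8 
   q6     q0  q10   q0 
 * q7    q10  q11  q10 
   q8    q11  q12  q11 
   q9    q12  q13  q12 
   q10    q2  q14   q2 
   q11   q14  q15  q14 
   q12   q15  q16  q15 
   q13   q16   q1  q16 
   q14    q5  q17   q5 
   q15   q17  q18  q17 
   q16   q18   q3  q18 
   q17    q9  q19   q9 
   q18   q19   q6  q19 
   q19   q13   q0  q13 
(> = start, * = accepting)

start=q0; accept=q7; q0-a>q1; q0-b>q2; q0-c>q1; q1-a>q3; q1-b>q4; q1-c>q3; q2-a>q4; q2-b>q5; q2-c>q4; q3-a>q6; q3-b>q7; q3-c>q6; q4-a>q7; q4-b>q8; q4-c>q7; q5-a>q8; q5-b>q9; q5-c>q8; q6-a>q0; q6-b>q10; q6-c>q0; q7-a>q10; q7-b>q11; q7-c>q10; q8-a>q11; q8-b>q12; q8-c>q11; q9-a>q12; q9-b>q13; q9-c>q12; q10-a>q2; q10-b>q14; q10-c>q2; q11-a>q14; q11-b>q15; q11-c>q14; q12-a>q15; q12-b>q16; q12-c>q15; q13-a>q16; q13-b>q1; q13-c>q16; q14-a>q5; q14-b>q17; q14-c>q5; q15-a>q17; q15-b>q18; q15-c>q17; q16-a>q18; q16-b>q3; q16-c>q18; q17-a>q9; q17-b>q19; q17-c>q9; q18-a>q19; q18-b>q6; q18-c>q19; q19-a>q13; q19-b>q0; q19-c>q13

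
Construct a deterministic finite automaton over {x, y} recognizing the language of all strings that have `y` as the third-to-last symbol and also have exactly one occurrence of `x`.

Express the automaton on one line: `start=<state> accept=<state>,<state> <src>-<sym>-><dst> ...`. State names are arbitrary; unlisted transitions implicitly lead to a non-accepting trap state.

start=s0 accept=s8,s9,s10 s0-x->s1 s0-y->s2 s1-x->s3 s1-y->s4 s2-x->s5 s2-y->s6 s3-x->s3 s3-y->s3 s4-x->s3 s4-y->s7 s5-x->s3 s5-y->s8 s6-x->s9 s6-y->s6 s7-x->s3 s7-y->s10 s8-x->s3 s8-y->s7 s9-x->s3 s9-y->s8 s10-x->s3 s10-y->s10

Build one automaton per condition and run them in lockstep. One (15 states) tracks the last 3 symbols read; the other (3 states) tracks the count of `x`s, saturating at 2. Each combined state is a pair, one component from each; accept when both components accept. Minimizing collapses redundant product states.
An 11-state machine:
          x    y  
>  s0     s1   s2 
   s1     s3   s4 
   s2     s5   s6 
   s3     s3   s3 
   s4     s3   s7 
   s5     s3   s8 
   s6     s9   s6 
   s7     s3  s10 
 * s8     s3   s7 
 * s9     s3   s8 
 * s10    s3  s10 
(> = start, * = accepting)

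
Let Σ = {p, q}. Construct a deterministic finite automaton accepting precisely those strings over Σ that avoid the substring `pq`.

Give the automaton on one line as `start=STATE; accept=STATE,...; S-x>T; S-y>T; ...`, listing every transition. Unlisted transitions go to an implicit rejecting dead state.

start=s0; accept=s0,s1; s0-p>s1; s0-q>s0; s1-p>s1; s1-q>s2; s2-p>s2; s2-q>s2

This is the complement of 'contains `pq`'. Use the same substring-matching states — s0 through s2 holding how much of `pq` has just been matched — but flip the accepting set: everything except the trap s2 accepts.
        p   q  
>* s0   s1  s0 
 * s1   s1  s2 
   s2   s2  s2 
(> = start, * = accepting)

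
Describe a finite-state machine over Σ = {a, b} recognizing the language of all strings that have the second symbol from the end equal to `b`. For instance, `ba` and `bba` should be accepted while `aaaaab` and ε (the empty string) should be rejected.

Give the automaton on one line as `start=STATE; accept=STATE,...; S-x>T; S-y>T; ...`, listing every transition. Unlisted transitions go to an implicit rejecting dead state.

Because acceptance depends on a position counted from the end, the machine has to buffer the most recent 2 symbols. Make each state the string of the last up-to-2 symbols read; on input `x` shift the window left and append `x`. Accept when the buffered window has length 2 and begins with `b`.
With 7 states:
        a   b  
>  q0   q1  q2 
   q1   q3  q4 
   q2   q5  q6 
   q3   q3  q4 
   q4   q5  q6 
 * q5   q3  q4 
 * q6   q5  q6 
(> = start, * = accepting)

start=q0; accept=q5,q6; q0-a>q1; q0-b>q2; q1-a>q3; q1-b>q4; q2-a>q5; q2-b>q6; q3-a>q3; q3-b>q4; q4-a>q5; q4-b>q6; q5-a>q3; q5-b>q4; q6-a>q5; q6-b>q6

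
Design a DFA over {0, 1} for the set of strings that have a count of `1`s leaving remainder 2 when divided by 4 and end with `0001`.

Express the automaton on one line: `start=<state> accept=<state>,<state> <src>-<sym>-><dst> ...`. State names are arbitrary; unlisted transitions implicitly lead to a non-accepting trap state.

start=q0 accept=q7 q0-0->q0 q0-1->q1 q1-0->q2 q1-1->q3 q2-0->q4 q2-1->q3 q3-0->q3 q3-1->q5 q4-0->q6 q4-1->q3 q5-0->q5 q5-1->q0 q6-0->q6 q6-1->q7 q7-0->q3 q7-1->q5

Handle the two conditions separately and then intersect. One (4 states) tracks the count of `1`s modulo 4; the other (5 states) tracks how much of the suffix `0001` has currently been matched. Each combined state is a pair, one component from each; accept when both components accept. Minimizing collapses redundant product states.
With 8 states:
        0   1  
>  q0   q0  q1 
   q1   q2  q3 
   q2   q4  q3 
   q3   q3  q5 
   q4   q6  q3 
   q5   q5  q0 
   q6   q6  q7 
 * q7   q3  q5 
(> = start, * = accepting)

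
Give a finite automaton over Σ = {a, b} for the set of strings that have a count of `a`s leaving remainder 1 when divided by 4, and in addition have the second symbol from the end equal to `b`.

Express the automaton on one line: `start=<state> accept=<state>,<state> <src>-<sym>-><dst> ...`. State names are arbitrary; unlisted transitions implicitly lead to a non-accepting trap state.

Build one automaton per condition and run them in lockstep. One (4 states) tracks the count of `a`s modulo 4; the other (7 states) tracks the last 2 symbols read. Each combined state is a pair, one component from each; accept when both components accept.
19 states suffice.
          a    b  
>  S0     S1   S2 
   S1     S3   S4 
   S2     S5   S6 
   S3     S7   S8 
   S4     S9  S10 
 * S5     S3   S4 
   S6     S5   S6 
   S7    S11  S12 
   S8    S13  S14 
   S9     S7   S8 
 * S10    S9  S10 
   S11   S15  S16 
   S12   S17  S18 
   S13   S11  S12 
   S14   S13  S14 
   S15    S3   S4 
   S16    S5   S6 
   S17   S15  S16 
   S18   S17  S18 
(> = start, * = accepting)

start=S0 accept=S5,S10 S0-a->S1 S0-b->S2 S1-a->S3 S1-b->S4 S2-a->S5 S2-b->S6 S3-a->S7 S3-b->S8 S4-a->S9 S4-b->S10 S5-a->S3 S5-b->S4 S6-a->S5 S6-b->S6 S7-a->S11 S7-b->S12 S8-a->S13 S8-b->S14 S9-a->S7 S9-b->S8 S10-a->S9 S10-b->S10 S11-a->S15 S11-b->S16 S12-a->S17 S12-b->S18 S13-a->S11 S13-b->S12 S14-a->S13 S14-b->S14 S15-a->S3 S15-b->S4 S16-a->S5 S16-b->S6 S17-a->S15 S17-b->S16 S18-a->S17 S18-b->S18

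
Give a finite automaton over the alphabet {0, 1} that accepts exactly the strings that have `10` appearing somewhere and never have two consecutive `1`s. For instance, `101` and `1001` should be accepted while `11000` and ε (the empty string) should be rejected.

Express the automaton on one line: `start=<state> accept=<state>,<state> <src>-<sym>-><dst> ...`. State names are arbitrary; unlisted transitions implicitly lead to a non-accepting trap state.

Build one automaton per condition and run them in lockstep. One (3 states) tracks whether and how much of `10` has been seen; the other (3 states) tracks partial matches of the forbidden pattern `11`. Each combined state is a pair, one component from each; accept when both components accept.
With 6 states:
        0   1  
>  s0   s0  s1 
   s1   s2  s3 
 * s2   s2  s4 
   s3   s5  s3 
 * s4   s2  s5 
   s5   s5  s5 
(> = start, * = accepting)

start=s0 accept=s2,s4 s0-0->s0 s0-1->s1 s1-0->s2 s1-1->s3 s2-0->s2 s2-1->s4 s3-0->s5 s3-1->s3 s4-0->s2 s4-1->s5 s5-0->s5 s5-1->s5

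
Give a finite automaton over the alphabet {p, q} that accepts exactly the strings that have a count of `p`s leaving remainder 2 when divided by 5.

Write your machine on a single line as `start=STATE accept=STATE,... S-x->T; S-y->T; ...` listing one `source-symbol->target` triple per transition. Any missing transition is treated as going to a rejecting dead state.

start=A; accept=C; A-p->B; A-q->A; B-p->C; B-q->B; C-p->D; C-q->C; D-p->E; D-q->D; E-p->A; E-q->E

The only thing that matters is how many `p`s have appeared, reduced mod 5. Use one state per residue: A for 0, …, E for 4. Reading `p` moves to the next residue; anything else stays put. C is accepting.
       p  q 
>  A   B  A 
   B   C  B 
 * C   D  C 
   D   E  D 
   E   A  E 
(> = start, * = accepting)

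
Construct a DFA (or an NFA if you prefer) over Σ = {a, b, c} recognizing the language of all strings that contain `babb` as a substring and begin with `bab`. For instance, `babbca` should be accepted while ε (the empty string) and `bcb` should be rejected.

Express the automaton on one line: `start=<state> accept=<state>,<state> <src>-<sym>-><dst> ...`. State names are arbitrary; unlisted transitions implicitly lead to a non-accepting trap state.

Handle the two conditions separately and then intersect. One (5 states) tracks whether and how much of `babb` has been seen; the other (5 states) tracks whether the input so far still matches the prefix `bab`. Each combined state is a pair, one component from each; accept when both components accept.
A 13-state machine:
          a    b    c  
>  q0     q1   q2   q1 
   q1     q1   q3   q1 
   q2     q4   q3   q1 
   q3     q5   q3   q1 
   q4     q1   q6   q1 
   q5     q1   q7   q1 
   q6     q8   q9  q10 
   q7     q5  q11   q1 
   q8    q10   q6  q10 
 * q9     q9   q9   q9 
   q10   q10  q12  q10 
   q11   q11  q11  q11 
   q12    q8  q12  q10 
(> = start, * = accepting)

start=q0 accept=q9 q0-a->q1 q0-b->q2 q0-c->q1 q1-a->q1 q1-b->q3 q1-c->q1 q2-a->q4 q2-b->q3 q2-c->q1 q3-a->q5 q3-b->q3 q3-c->q1 q4-a->q1 q4-b->q6 q4-c->q1 q5-a->q1 q5-b->q7 q5-c->q1 q6-a->q8 q6-b->q9 q6-c->q10 q7-a->q5 q7-b->q11 q7-c->q1 q8-a->q10 q8-b->q6 q8-c->q10 q9-a->q9 q9-b->q9 q9-c->q9 q10-a->q10 q10-b->q12 q10-c->q10 q11-a->q11 q11-b->q11 q11-c->q11 q12-a->q8 q12-b->q12 q12-c->q10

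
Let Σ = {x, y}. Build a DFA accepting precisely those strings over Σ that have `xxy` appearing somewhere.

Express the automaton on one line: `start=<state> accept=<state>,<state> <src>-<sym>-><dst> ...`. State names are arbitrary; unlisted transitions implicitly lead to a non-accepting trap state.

Track how much of `xxy` has been matched so far: state s0 is no progress, s3 is the absorbing accept state reached once `xxy` has occurred. Intermediate states record partial matches; on a mismatch, fall back to the longest reusable overlap.
A 4-state machine:
        x   y  
>  s0   s1  s0 
   s1   s2  s0 
   s2   s2  s3 
 * s3   s3  s3 
(> = start, * = accepting)

start=s0 accept=s3 s0-x->s1 s0-y->s0 s1-x->s2 s1-y->s0 s2-x->s2 s2-y->s3 s3-x->s3 s3-y->s3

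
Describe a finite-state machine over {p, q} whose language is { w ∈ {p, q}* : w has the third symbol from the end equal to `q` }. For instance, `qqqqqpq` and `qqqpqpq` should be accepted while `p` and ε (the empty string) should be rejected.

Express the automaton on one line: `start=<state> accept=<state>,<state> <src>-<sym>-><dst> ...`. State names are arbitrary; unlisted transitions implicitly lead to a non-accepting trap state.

start=s0 accept=s11,s12,s13,s14 s0-p->s1 s0-q->s2 s1-p->s3 s1-q->s4 s2-p->s5 s2-q->s6 s3-p->s7 s3-q->s8 s4-p->s9 s4-q->s10 s5-p->s11 s5-q->s12 s6-p->s13 s6-q->s14 s7-p->s7 s7-q->s8 s8-p->s9 s8-q->s10 s9-p->s11 s9-q->s12 s10-p->s13 s10-q->s14 s11-p->s7 s11-q->s8 s12-p->s9 s12-q->s10 s13-p->s11 s13-q->s12 s14-p->s13 s14-q->s14

A DFA must remember the last 3 symbols (since which symbol is third-to-last isn't known until the input ends). Use one state per possible window of the last ≤3 symbols; accept from those whose window starts with `q`.
A 15-state machine:
          p    q  
>  s0     s1   s2 
   s1     s3   s4 
   s2     s5   s6 
   s3     s7   s8 
   s4     s9  s10 
   s5    s11  s12 
   s6    s13  s14 
   s7     s7   s8 
   s8     s9  s10 
   s9    s11  s12 
   s10   s13  s14 
 * s11    s7   s8 
 * s12    s9  s10 
 * s13   s11  s12 
 * s14   s13  s14 
(> = start, * = accepting)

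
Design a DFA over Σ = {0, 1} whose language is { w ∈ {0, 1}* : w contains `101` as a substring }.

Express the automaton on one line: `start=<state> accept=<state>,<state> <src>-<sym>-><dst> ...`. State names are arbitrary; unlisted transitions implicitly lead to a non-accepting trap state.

start=A accept=D A-0->A A-1->B B-0->C B-1->B C-0->A C-1->D D-0->D D-1->D

Track how much of `101` has been matched so far: state A is no progress, D is the absorbing accept state reached once `101` has occurred. Intermediate states record partial matches; on a mismatch, fall back to the longest reusable overlap.
       0  1 
>  A   A  B 
   B   C  B 
   C   A  D 
 * D   D  D 
(> = start, * = accepting)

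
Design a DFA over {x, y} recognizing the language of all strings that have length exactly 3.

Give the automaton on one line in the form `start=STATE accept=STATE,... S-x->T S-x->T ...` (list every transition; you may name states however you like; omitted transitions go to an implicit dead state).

We only need to distinguish lengths 0, 1, …, 3, and '>3'. Chain S0 → S1 → S2 → S3 → S4 on every symbol, with S4 looping. Accepting states: {S3}.
A 5-state machine:
        x   y  
>  S0   S1  S1 
   S1   S2  S2 
   S2   S3  S3 
 * S3   S4  S4 
   S4   S4  S4 
(> = start, * = accepting)

start=S0 accept=S3 S0-x->S1 S0-y->S1 S1-x->S2 S1-y->S2 S2-x->S3 S2-y->S3 S3-x->S4 S3-y->S4 S4-x->S4 S4-y->S4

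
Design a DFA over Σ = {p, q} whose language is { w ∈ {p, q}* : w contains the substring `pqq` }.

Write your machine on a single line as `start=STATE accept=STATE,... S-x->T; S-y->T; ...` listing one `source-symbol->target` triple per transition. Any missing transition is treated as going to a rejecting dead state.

States S0..S2 record the length of the longest prefix of `pqq` that matches the current input suffix. Reaching S3 means `pqq` has been seen, and we stay there forever. Accept from S3.
A 4-state machine:
        p   q  
>  S0   S1  S0 
   S1   S1  S2 
   S2   S1  S3 
 * S3   S3  S3 
(> = start, * = accepting)

start=S0; accept=S3; S0-p->S1; S0-q->S0; S1-p->S1; S1-q->S2; S2-p->S1; S2-q->S3; S3-p->S3; S3-q->S3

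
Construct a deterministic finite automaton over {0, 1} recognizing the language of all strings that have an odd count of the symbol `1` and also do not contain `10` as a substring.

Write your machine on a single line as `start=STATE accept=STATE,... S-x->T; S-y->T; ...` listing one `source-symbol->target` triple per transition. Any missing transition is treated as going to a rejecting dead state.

Handle the two conditions separately and then intersect. One (2 states) tracks the count of `1`s modulo 2; the other (3 states) tracks partial matches of the forbidden pattern `10`. Each combined state is a pair, one component from each; accept when both components accept.
5 states suffice.
        0   1  
>  q0   q0  q1 
 * q1   q2  q3 
   q2   q2  q4 
   q3   q4  q1 
   q4   q4  q2 
(> = start, * = accepting)

start=q0; accept=q1; q0-0->q0; q0-1->q1; q1-0->q2; q1-1->q3; q2-0->q2; q2-1->q4; q3-0->q4; q3-1->q1; q4-0->q4; q4-1->q2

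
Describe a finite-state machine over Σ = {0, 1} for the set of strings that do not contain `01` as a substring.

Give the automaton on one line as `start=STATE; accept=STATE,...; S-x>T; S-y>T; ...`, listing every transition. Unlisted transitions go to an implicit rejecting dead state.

Track partial matches of the forbidden pattern `01`. State s2 is a dead state reached once `01` has occurred; every other state accepts. s0 means no part of `01` is currently matched.
With 3 states:
        0   1  
>* s0   s1  s0 
 * s1   s1  s2 
   s2   s2  s2 
(> = start, * = accepting)

start=s0; accept=s0,s1; s0-0>s1; s0-1>s0; s1-0>s1; s1-1>s2; s2-0>s2; s2-1>s2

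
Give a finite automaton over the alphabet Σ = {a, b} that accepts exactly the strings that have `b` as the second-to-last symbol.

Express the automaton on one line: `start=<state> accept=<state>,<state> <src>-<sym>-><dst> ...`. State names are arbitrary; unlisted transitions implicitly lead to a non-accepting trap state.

Because acceptance depends on a position counted from the end, the machine has to buffer the most recent 2 symbols. Make each state the string of the last up-to-2 symbols read; on input `x` shift the window left and append `x`. Accept when the buffered window has length 2 and begins with `b`.
        a   b  
>  s0   s1  s2 
   s1   s3  s4 
   s2   s5  s6 
   s3   s3  s4 
   s4   s5  s6 
 * s5   s3  s4 
 * s6   s5  s6 
(> = start, * = accepting)

start=s0 accept=s5,s6 s0-a->s1 s0-b->s2 s1-a->s3 s1-b->s4 s2-a->s5 s2-b->s6 s3-a->s3 s3-b->s4 s4-a->s5 s4-b->s6 s5-a->s3 s5-b->s4 s6-a->s5 s6-b->s6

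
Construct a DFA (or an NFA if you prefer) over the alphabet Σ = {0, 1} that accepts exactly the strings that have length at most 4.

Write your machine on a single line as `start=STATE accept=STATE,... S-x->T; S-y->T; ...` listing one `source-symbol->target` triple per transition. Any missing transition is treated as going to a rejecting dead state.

Count input length up to 5: every symbol moves from q0 toward q5, which means 'more than 4' and absorbs. Accept from {q0, q1, q2, q3, q4}.
        0   1  
>* q0   q1  q1 
 * q1   q2  q2 
 * q2   q3  q3 
 * q3   q4  q4 
 * q4   q5  q5 
   q5   q5  q5 
(> = start, * = accepting)

start=q0; accept=q0,q1,q2,q3,q4; q0-0->q1; q0-1->q1; q1-0->q2; q1-1->q2; q2-0->q3; q2-1->q3; q3-0->q4; q3-1->q4; q4-0->q5; q4-1->q5; q5-0->q5; q5-1->q5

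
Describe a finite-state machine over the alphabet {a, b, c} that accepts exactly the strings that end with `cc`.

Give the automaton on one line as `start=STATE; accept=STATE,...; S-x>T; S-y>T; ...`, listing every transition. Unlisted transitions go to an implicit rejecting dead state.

start=q0; accept=q2; q0-a>q0; q0-b>q0; q0-c>q1; q1-a>q0; q1-b>q0; q1-c>q2; q2-a>q0; q2-b>q0; q2-c>q2

Remember how much of `cc` the current input suffix matches. State q0 means no match yet; q1 means the last symbol is `c`; q2 means the last 2 symbols are `cc`. Only q2 accepts. On a mismatch, fall back to the longest proper suffix that is still a prefix of `cc`.
3 states suffice.
        a   b   c  
>  q0   q0  q0  q1 
   q1   q0  q0  q2 
 * q2   q0  q0  q2 
(> = start, * = accepting)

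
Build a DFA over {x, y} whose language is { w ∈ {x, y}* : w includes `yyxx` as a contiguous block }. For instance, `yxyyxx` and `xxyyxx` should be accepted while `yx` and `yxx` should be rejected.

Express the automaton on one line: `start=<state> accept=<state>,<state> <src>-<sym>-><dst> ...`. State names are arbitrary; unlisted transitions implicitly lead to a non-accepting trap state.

start=q0 accept=q4 q0-x->q0 q0-y->q1 q1-x->q0 q1-y->q2 q2-x->q3 q2-y->q2 q3-x->q4 q3-y->q1 q4-x->q4 q4-y->q4

States q0..q3 record the length of the longest prefix of `yyxx` that matches the current input suffix. Reaching q4 means `yyxx` has been seen, and we stay there forever. Accept from q4.
A 5-state machine:
        x   y  
>  q0   q0  q1 
   q1   q0  q2 
   q2   q3  q2 
   q3   q4  q1 
 * q4   q4  q4 
(> = start, * = accepting)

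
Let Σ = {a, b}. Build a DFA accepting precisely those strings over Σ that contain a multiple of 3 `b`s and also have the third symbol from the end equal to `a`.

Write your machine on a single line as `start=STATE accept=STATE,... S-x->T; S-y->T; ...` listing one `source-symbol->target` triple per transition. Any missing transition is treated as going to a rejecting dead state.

Handle the two conditions separately and then intersect. One (3 states) tracks the count of `b`s modulo 3; the other (15 states) tracks the last 3 symbols read. Each combined state is a pair, one component from each; accept when both components accept. Equivalent product states are then merged.
A 14-state machine:
          a    b  
>  S0     S1   S2 
   S1     S3   S2 
   S2     S4   S5 
   S3     S6   S2 
   S4     S4   S7 
   S5     S8   S0 
 * S6     S6   S2 
   S7     S8   S9 
   S8    S10  S11 
 * S9     S1   S2 
   S10   S10  S12 
   S11   S13   S2 
 * S12   S13   S2 
 * S13    S3   S2 
(> = start, * = accepting)

start=S0; accept=S6,S9,S12,S13; S0-a->S1; S0-b->S2; S1-a->S3; S1-b->S2; S2-a->S4; S2-b->S5; S3-a->S6; S3-b->S2; S4-a->S4; S4-b->S7; S5-a->S8; S5-b->S0; S6-a->S6; S6-b->S2; S7-a->S8; S7-b->S9; S8-a->S10; S8-b->S11; S9-a->S1; S9-b->S2; S10-a->S10; S10-b->S12; S11-a->S13; S11-b->S2; S12-a->S13; S12-b->S2; S13-a->S3; S13-b->S2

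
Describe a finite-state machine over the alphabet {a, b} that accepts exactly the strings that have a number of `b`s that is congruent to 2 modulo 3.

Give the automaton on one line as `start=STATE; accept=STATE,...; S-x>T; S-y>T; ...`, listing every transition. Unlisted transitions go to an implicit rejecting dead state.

start=S0; accept=S2; S0-a>S0; S0-b>S1; S1-a>S1; S1-b>S2; S2-a>S2; S2-b>S0

Keep the running count of `b`s modulo 3: each `b` advances along the cycle S0 → S1 → S2 → S0 while other symbols loop. Accept at S2.
        a   b  
>  S0   S0  S1 
   S1   S1  S2 
 * S2   S2  S0 
(> = start, * = accepting)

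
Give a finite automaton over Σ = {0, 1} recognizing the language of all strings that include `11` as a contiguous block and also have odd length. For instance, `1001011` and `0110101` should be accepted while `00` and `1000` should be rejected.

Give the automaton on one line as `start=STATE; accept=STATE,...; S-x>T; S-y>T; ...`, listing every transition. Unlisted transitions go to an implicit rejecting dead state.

start=A; accept=F; A-0>B; A-1>C; B-0>A; B-1>D; C-0>A; C-1>E; D-0>B; D-1>F; E-0>F; E-1>F; F-0>E; F-1>E

Build one automaton per condition and run them in lockstep. One (3 states) tracks whether and how much of `11` has been seen; the other (2 states) tracks the input length modulo 2. Each combined state is a pair, one component from each; accept when both components accept.
       0  1 
>  A   B  C 
   B   A  D 
   C   A  E 
   D   B  F 
   E   F  F 
 * F   E  E 
(> = start, * = accepting)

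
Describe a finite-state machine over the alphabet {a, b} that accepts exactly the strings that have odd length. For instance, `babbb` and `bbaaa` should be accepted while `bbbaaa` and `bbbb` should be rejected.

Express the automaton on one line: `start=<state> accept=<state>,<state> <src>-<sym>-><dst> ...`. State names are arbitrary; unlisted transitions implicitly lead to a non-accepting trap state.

Only the length mod 2 matters, so use a 2-cycle: from any state, every input symbol moves to the next state, wrapping q1 back to q0. Mark q1 accepting.
        a   b  
>  q0   q1  q1 
 * q1   q0  q0 
(> = start, * = accepting)

start=q0 accept=q1 q0-a->q1 q0-b->q1 q1-a->q0 q1-b->q0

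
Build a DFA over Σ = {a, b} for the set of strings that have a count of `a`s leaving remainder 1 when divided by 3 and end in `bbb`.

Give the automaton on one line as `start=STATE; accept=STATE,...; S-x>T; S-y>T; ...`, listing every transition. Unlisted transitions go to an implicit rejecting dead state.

Build one automaton per condition and run them in lockstep. One (3 states) tracks the count of `a`s modulo 3; the other (4 states) tracks how much of the suffix `bbb` has currently been matched. Each combined state is a pair, one component from each; accept when both components accept. After merging equivalent states the machine shrinks.
6 states suffice.
        a   b  
>  s0   s1  s0 
   s1   s2  s3 
   s2   s0  s2 
   s3   s2  s4 
   s4   s2  s5 
 * s5   s2  s5 
(> = start, * = accepting)

start=s0; accept=s5; s0-a>s1; s0-b>s0; s1-a>s2; s1-b>s3; s2-a>s0; s2-b>s2; s3-a>s2; s3-b>s4; s4-a>s2; s4-b>s5; s5-a>s2; s5-b>s5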